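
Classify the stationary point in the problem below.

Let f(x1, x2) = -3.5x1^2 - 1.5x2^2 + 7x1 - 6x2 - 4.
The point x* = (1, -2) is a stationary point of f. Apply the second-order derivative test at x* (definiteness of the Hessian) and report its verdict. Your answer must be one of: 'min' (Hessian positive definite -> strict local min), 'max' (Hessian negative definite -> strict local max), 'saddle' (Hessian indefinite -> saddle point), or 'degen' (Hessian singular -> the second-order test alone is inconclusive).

Compute the Hessian H = grad^2 f:
  H = [[-7, 0], [0, -3]]
Verify stationarity: grad f(x*) = H x* + g = (0, 0).
Eigenvalues of H: -7, -3.
Both eigenvalues < 0, so H is negative definite -> x* is a strict local max.

max


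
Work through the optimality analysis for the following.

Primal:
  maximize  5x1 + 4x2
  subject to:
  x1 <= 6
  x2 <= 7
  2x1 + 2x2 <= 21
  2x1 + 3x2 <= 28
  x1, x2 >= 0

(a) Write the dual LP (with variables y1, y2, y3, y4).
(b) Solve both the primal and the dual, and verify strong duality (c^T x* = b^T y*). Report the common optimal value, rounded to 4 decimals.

The standard primal-dual pair for 'max c^T x s.t. A x <= b, x >= 0' is:
  Dual:  min b^T y  s.t.  A^T y >= c,  y >= 0.

So the dual LP is:
  minimize  6y1 + 7y2 + 21y3 + 28y4
  subject to:
    y1 + 2y3 + 2y4 >= 5
    y2 + 2y3 + 3y4 >= 4
    y1, y2, y3, y4 >= 0

Solving the primal: x* = (6, 4.5).
  primal value c^T x* = 48.
Solving the dual: y* = (1, 0, 2, 0).
  dual value b^T y* = 48.
Strong duality: c^T x* = b^T y*. Confirmed.

48


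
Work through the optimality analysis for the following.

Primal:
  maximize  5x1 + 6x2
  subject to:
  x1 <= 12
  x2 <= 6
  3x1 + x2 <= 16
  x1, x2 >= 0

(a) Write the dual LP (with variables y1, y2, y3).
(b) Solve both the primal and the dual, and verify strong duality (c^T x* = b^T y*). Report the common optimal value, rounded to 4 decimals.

The standard primal-dual pair for 'max c^T x s.t. A x <= b, x >= 0' is:
  Dual:  min b^T y  s.t.  A^T y >= c,  y >= 0.

So the dual LP is:
  minimize  12y1 + 6y2 + 16y3
  subject to:
    y1 + 3y3 >= 5
    y2 + y3 >= 6
    y1, y2, y3 >= 0

Solving the primal: x* = (3.3333, 6).
  primal value c^T x* = 52.6667.
Solving the dual: y* = (0, 4.3333, 1.6667).
  dual value b^T y* = 52.6667.
Strong duality: c^T x* = b^T y*. Confirmed.

52.6667


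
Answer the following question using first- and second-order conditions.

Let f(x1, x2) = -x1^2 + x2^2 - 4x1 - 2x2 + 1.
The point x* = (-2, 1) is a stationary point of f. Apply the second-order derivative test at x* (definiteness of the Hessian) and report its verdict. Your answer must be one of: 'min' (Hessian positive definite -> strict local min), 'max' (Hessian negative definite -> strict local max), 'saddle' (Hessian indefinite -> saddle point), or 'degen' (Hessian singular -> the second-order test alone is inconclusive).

Compute the Hessian H = grad^2 f:
  H = [[-2, 0], [0, 2]]
Verify stationarity: grad f(x*) = H x* + g = (0, 0).
Eigenvalues of H: -2, 2.
Eigenvalues have mixed signs, so H is indefinite -> x* is a saddle point.

saddle


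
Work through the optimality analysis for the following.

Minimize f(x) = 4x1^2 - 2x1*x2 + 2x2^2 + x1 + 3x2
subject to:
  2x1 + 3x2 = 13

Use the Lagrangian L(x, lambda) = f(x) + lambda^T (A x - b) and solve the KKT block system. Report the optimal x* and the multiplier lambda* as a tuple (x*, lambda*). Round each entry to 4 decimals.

Form the Lagrangian:
  L(x, lambda) = (1/2) x^T Q x + c^T x + lambda^T (A x - b)
Stationarity (grad_x L = 0): Q x + c + A^T lambda = 0.
Primal feasibility: A x = b.

This gives the KKT block system:
  [ Q   A^T ] [ x     ]   [-c ]
  [ A    0  ] [ lambda ] = [ b ]

Solving the linear system:
  x*      = (1.7054, 3.1964)
  lambda* = (-4.125)
  f(x*)   = 32.4598

x* = (1.7054, 3.1964), lambda* = (-4.125)


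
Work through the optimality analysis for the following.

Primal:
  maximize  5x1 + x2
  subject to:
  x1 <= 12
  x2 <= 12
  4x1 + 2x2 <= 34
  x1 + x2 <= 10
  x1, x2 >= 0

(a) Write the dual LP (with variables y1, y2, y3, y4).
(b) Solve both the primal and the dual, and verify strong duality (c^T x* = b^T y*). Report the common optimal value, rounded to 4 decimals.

The standard primal-dual pair for 'max c^T x s.t. A x <= b, x >= 0' is:
  Dual:  min b^T y  s.t.  A^T y >= c,  y >= 0.

So the dual LP is:
  minimize  12y1 + 12y2 + 34y3 + 10y4
  subject to:
    y1 + 4y3 + y4 >= 5
    y2 + 2y3 + y4 >= 1
    y1, y2, y3, y4 >= 0

Solving the primal: x* = (8.5, 0).
  primal value c^T x* = 42.5.
Solving the dual: y* = (0, 0, 1.25, 0).
  dual value b^T y* = 42.5.
Strong duality: c^T x* = b^T y*. Confirmed.

42.5


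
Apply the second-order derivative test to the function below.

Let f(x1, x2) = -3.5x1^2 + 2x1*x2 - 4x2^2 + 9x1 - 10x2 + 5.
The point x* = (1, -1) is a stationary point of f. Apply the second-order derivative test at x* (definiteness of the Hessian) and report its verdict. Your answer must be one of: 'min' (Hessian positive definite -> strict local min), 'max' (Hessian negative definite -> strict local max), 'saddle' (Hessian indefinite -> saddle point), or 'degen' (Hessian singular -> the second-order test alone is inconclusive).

Compute the Hessian H = grad^2 f:
  H = [[-7, 2], [2, -8]]
Verify stationarity: grad f(x*) = H x* + g = (0, 0).
Eigenvalues of H: -9.5616, -5.4384.
Both eigenvalues < 0, so H is negative definite -> x* is a strict local max.

max


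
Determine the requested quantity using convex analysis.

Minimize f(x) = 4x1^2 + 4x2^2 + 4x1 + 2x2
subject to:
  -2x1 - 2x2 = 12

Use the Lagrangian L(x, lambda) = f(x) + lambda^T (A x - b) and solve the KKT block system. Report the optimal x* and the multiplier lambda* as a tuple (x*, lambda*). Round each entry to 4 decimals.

Form the Lagrangian:
  L(x, lambda) = (1/2) x^T Q x + c^T x + lambda^T (A x - b)
Stationarity (grad_x L = 0): Q x + c + A^T lambda = 0.
Primal feasibility: A x = b.

This gives the KKT block system:
  [ Q   A^T ] [ x     ]   [-c ]
  [ A    0  ] [ lambda ] = [ b ]

Solving the linear system:
  x*      = (-3.125, -2.875)
  lambda* = (-10.5)
  f(x*)   = 53.875

x* = (-3.125, -2.875), lambda* = (-10.5)


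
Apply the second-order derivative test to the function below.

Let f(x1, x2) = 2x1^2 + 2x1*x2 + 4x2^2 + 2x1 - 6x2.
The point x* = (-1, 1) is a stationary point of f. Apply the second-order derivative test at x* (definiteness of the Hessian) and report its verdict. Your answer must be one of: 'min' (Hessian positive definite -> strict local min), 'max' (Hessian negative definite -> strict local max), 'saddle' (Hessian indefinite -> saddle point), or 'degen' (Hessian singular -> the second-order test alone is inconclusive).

Compute the Hessian H = grad^2 f:
  H = [[4, 2], [2, 8]]
Verify stationarity: grad f(x*) = H x* + g = (0, 0).
Eigenvalues of H: 3.1716, 8.8284.
Both eigenvalues > 0, so H is positive definite -> x* is a strict local min.

min


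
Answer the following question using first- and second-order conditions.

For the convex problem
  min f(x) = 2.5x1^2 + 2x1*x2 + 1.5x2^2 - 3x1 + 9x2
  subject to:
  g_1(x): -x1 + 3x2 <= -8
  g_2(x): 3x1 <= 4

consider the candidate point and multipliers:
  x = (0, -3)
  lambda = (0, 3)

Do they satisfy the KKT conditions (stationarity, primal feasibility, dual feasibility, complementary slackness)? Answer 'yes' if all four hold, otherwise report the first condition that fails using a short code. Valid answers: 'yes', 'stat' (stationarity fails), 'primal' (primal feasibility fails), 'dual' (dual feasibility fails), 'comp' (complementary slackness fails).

Gradient of f: grad f(x) = Q x + c = (-9, 0)
Constraint values g_i(x) = a_i^T x - b_i:
  g_1((0, -3)) = -1
  g_2((0, -3)) = -4
Stationarity residual: grad f(x) + sum_i lambda_i a_i = (0, 0)
  -> stationarity OK
Primal feasibility (all g_i <= 0): OK
Dual feasibility (all lambda_i >= 0): OK
Complementary slackness (lambda_i * g_i(x) = 0 for all i): FAILS

Verdict: the first failing condition is complementary_slackness -> comp.

comp


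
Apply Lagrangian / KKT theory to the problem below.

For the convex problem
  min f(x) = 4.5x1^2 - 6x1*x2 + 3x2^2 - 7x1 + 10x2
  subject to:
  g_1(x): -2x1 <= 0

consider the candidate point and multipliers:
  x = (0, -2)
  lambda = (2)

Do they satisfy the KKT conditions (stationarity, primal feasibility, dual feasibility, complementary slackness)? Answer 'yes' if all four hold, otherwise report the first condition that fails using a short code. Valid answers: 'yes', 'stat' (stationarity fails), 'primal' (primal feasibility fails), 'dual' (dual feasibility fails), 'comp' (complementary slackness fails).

Gradient of f: grad f(x) = Q x + c = (5, -2)
Constraint values g_i(x) = a_i^T x - b_i:
  g_1((0, -2)) = 0
Stationarity residual: grad f(x) + sum_i lambda_i a_i = (1, -2)
  -> stationarity FAILS
Primal feasibility (all g_i <= 0): OK
Dual feasibility (all lambda_i >= 0): OK
Complementary slackness (lambda_i * g_i(x) = 0 for all i): OK

Verdict: the first failing condition is stationarity -> stat.

stat


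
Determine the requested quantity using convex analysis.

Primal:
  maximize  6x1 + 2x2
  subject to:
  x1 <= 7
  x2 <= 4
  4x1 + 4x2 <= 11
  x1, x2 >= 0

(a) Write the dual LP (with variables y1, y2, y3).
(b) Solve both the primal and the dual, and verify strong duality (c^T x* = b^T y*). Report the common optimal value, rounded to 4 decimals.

The standard primal-dual pair for 'max c^T x s.t. A x <= b, x >= 0' is:
  Dual:  min b^T y  s.t.  A^T y >= c,  y >= 0.

So the dual LP is:
  minimize  7y1 + 4y2 + 11y3
  subject to:
    y1 + 4y3 >= 6
    y2 + 4y3 >= 2
    y1, y2, y3 >= 0

Solving the primal: x* = (2.75, 0).
  primal value c^T x* = 16.5.
Solving the dual: y* = (0, 0, 1.5).
  dual value b^T y* = 16.5.
Strong duality: c^T x* = b^T y*. Confirmed.

16.5


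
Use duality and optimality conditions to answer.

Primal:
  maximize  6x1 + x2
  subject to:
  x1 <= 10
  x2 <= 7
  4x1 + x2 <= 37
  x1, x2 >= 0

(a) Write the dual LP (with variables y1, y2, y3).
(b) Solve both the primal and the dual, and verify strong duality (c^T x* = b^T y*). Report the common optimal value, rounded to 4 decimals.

The standard primal-dual pair for 'max c^T x s.t. A x <= b, x >= 0' is:
  Dual:  min b^T y  s.t.  A^T y >= c,  y >= 0.

So the dual LP is:
  minimize  10y1 + 7y2 + 37y3
  subject to:
    y1 + 4y3 >= 6
    y2 + y3 >= 1
    y1, y2, y3 >= 0

Solving the primal: x* = (9.25, 0).
  primal value c^T x* = 55.5.
Solving the dual: y* = (0, 0, 1.5).
  dual value b^T y* = 55.5.
Strong duality: c^T x* = b^T y*. Confirmed.

55.5


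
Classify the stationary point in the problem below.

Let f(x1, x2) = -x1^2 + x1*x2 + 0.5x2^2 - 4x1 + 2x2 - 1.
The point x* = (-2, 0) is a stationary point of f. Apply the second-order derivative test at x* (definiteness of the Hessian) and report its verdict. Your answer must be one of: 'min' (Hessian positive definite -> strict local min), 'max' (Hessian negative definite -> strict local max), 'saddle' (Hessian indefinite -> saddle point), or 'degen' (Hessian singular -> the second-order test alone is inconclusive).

Compute the Hessian H = grad^2 f:
  H = [[-2, 1], [1, 1]]
Verify stationarity: grad f(x*) = H x* + g = (0, 0).
Eigenvalues of H: -2.3028, 1.3028.
Eigenvalues have mixed signs, so H is indefinite -> x* is a saddle point.

saddle


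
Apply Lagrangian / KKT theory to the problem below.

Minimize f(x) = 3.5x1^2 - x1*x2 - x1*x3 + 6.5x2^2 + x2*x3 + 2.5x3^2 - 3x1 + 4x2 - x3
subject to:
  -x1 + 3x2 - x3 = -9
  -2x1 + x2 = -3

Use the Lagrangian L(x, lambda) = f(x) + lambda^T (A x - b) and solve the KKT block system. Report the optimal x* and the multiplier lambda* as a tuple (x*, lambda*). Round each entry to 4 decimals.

Form the Lagrangian:
  L(x, lambda) = (1/2) x^T Q x + c^T x + lambda^T (A x - b)
Stationarity (grad_x L = 0): Q x + c + A^T lambda = 0.
Primal feasibility: A x = b.

This gives the KKT block system:
  [ Q   A^T ] [ x     ]   [-c ]
  [ A    0  ] [ lambda ] = [ b ]

Solving the linear system:
  x*      = (0.4737, -2.0526, 2.3684)
  lambda* = (8.3158, -4.1579)
  f(x*)   = 25.1842

x* = (0.4737, -2.0526, 2.3684), lambda* = (8.3158, -4.1579)


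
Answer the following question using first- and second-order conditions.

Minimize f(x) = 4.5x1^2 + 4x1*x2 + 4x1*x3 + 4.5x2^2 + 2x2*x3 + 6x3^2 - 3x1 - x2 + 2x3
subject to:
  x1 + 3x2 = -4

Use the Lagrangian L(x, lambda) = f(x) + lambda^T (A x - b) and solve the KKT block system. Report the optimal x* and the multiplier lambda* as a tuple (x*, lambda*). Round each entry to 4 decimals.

Form the Lagrangian:
  L(x, lambda) = (1/2) x^T Q x + c^T x + lambda^T (A x - b)
Stationarity (grad_x L = 0): Q x + c + A^T lambda = 0.
Primal feasibility: A x = b.

This gives the KKT block system:
  [ Q   A^T ] [ x     ]   [-c ]
  [ A    0  ] [ lambda ] = [ b ]

Solving the linear system:
  x*      = (0.5954, -1.5318, -0.1098)
  lambda* = (4.2081)
  f(x*)   = 8.1792

x* = (0.5954, -1.5318, -0.1098), lambda* = (4.2081)


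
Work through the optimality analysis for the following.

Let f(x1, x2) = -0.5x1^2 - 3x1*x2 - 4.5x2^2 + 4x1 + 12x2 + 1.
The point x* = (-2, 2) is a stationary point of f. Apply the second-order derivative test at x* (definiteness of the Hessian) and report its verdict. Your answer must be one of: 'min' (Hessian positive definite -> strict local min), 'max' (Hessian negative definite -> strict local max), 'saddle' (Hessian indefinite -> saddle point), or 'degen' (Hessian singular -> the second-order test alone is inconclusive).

Compute the Hessian H = grad^2 f:
  H = [[-1, -3], [-3, -9]]
Verify stationarity: grad f(x*) = H x* + g = (0, 0).
Eigenvalues of H: -10, 0.
H has a zero eigenvalue (singular; negative semidefinite but not definite), so H is neither positive definite, negative definite, nor indefinite. The second-order test alone is inconclusive -> degen.
(Indeed, f is constant along the null direction of H through x*, so x* is not a strict local extremum.)

degen


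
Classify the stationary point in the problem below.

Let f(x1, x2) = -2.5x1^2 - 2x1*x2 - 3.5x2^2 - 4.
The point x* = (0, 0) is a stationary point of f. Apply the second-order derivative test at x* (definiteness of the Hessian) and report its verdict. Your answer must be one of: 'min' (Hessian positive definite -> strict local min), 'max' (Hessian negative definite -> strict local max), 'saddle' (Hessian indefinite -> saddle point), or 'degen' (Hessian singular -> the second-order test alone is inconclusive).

Compute the Hessian H = grad^2 f:
  H = [[-5, -2], [-2, -7]]
Verify stationarity: grad f(x*) = H x* + g = (0, 0).
Eigenvalues of H: -8.2361, -3.7639.
Both eigenvalues < 0, so H is negative definite -> x* is a strict local max.

max


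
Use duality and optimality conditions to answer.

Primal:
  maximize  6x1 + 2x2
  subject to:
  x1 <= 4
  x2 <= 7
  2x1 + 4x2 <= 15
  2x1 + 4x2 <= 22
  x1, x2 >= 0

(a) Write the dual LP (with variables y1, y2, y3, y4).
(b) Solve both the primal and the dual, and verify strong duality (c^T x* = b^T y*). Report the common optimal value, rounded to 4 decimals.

The standard primal-dual pair for 'max c^T x s.t. A x <= b, x >= 0' is:
  Dual:  min b^T y  s.t.  A^T y >= c,  y >= 0.

So the dual LP is:
  minimize  4y1 + 7y2 + 15y3 + 22y4
  subject to:
    y1 + 2y3 + 2y4 >= 6
    y2 + 4y3 + 4y4 >= 2
    y1, y2, y3, y4 >= 0

Solving the primal: x* = (4, 1.75).
  primal value c^T x* = 27.5.
Solving the dual: y* = (5, 0, 0.5, 0).
  dual value b^T y* = 27.5.
Strong duality: c^T x* = b^T y*. Confirmed.

27.5


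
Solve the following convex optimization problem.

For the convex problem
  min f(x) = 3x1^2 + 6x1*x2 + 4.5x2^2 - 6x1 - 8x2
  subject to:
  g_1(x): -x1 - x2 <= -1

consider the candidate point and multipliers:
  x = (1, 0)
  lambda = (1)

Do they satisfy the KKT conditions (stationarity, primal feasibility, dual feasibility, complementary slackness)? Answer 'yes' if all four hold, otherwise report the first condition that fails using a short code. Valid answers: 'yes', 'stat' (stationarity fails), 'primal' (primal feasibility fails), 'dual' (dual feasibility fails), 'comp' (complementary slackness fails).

Gradient of f: grad f(x) = Q x + c = (0, -2)
Constraint values g_i(x) = a_i^T x - b_i:
  g_1((1, 0)) = 0
Stationarity residual: grad f(x) + sum_i lambda_i a_i = (-1, -3)
  -> stationarity FAILS
Primal feasibility (all g_i <= 0): OK
Dual feasibility (all lambda_i >= 0): OK
Complementary slackness (lambda_i * g_i(x) = 0 for all i): OK

Verdict: the first failing condition is stationarity -> stat.

stat


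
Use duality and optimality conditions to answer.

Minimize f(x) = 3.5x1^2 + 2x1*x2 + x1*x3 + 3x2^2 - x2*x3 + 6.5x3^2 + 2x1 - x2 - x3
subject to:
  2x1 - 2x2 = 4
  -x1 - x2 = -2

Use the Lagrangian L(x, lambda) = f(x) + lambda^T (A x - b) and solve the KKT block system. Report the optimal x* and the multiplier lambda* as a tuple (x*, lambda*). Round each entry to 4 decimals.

Form the Lagrangian:
  L(x, lambda) = (1/2) x^T Q x + c^T x + lambda^T (A x - b)
Stationarity (grad_x L = 0): Q x + c + A^T lambda = 0.
Primal feasibility: A x = b.

This gives the KKT block system:
  [ Q   A^T ] [ x     ]   [-c ]
  [ A    0  ] [ lambda ] = [ b ]

Solving the linear system:
  x*      = (2, 0, -0.0769)
  lambda* = (-3.2115, 9.5)
  f(x*)   = 17.9615

x* = (2, 0, -0.0769), lambda* = (-3.2115, 9.5)


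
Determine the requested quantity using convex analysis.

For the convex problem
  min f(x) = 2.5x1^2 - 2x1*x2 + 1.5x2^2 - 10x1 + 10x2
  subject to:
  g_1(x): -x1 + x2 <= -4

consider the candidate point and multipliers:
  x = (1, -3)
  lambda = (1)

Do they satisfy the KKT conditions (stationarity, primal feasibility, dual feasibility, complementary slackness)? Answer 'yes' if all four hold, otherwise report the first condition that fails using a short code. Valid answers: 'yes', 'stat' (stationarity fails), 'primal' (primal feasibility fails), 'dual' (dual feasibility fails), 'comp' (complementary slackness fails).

Gradient of f: grad f(x) = Q x + c = (1, -1)
Constraint values g_i(x) = a_i^T x - b_i:
  g_1((1, -3)) = 0
Stationarity residual: grad f(x) + sum_i lambda_i a_i = (0, 0)
  -> stationarity OK
Primal feasibility (all g_i <= 0): OK
Dual feasibility (all lambda_i >= 0): OK
Complementary slackness (lambda_i * g_i(x) = 0 for all i): OK

Verdict: yes, KKT holds.

yes


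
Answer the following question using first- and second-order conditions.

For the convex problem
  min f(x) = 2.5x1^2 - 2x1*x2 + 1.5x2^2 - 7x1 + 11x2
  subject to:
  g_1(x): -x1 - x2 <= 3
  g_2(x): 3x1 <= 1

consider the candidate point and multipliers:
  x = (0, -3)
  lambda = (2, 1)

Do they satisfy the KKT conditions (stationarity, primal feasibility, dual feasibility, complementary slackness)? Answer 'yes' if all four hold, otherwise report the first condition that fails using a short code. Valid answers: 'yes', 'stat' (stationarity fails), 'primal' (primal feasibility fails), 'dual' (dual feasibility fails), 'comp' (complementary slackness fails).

Gradient of f: grad f(x) = Q x + c = (-1, 2)
Constraint values g_i(x) = a_i^T x - b_i:
  g_1((0, -3)) = 0
  g_2((0, -3)) = -1
Stationarity residual: grad f(x) + sum_i lambda_i a_i = (0, 0)
  -> stationarity OK
Primal feasibility (all g_i <= 0): OK
Dual feasibility (all lambda_i >= 0): OK
Complementary slackness (lambda_i * g_i(x) = 0 for all i): FAILS

Verdict: the first failing condition is complementary_slackness -> comp.

comp


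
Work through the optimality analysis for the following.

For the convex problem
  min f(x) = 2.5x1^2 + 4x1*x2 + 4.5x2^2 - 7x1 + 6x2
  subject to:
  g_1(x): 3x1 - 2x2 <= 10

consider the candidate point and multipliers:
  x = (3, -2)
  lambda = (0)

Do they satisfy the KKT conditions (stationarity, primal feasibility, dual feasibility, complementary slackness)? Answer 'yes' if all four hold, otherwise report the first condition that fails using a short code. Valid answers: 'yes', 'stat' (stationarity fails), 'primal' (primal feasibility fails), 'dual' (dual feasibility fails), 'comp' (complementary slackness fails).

Gradient of f: grad f(x) = Q x + c = (0, 0)
Constraint values g_i(x) = a_i^T x - b_i:
  g_1((3, -2)) = 3
Stationarity residual: grad f(x) + sum_i lambda_i a_i = (0, 0)
  -> stationarity OK
Primal feasibility (all g_i <= 0): FAILS
Dual feasibility (all lambda_i >= 0): OK
Complementary slackness (lambda_i * g_i(x) = 0 for all i): OK

Verdict: the first failing condition is primal_feasibility -> primal.

primal


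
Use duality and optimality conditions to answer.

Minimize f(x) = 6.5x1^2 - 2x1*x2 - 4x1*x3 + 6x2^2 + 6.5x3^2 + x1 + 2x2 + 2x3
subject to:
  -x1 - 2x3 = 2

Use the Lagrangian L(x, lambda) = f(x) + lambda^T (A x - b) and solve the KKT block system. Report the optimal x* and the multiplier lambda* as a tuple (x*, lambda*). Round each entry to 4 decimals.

Form the Lagrangian:
  L(x, lambda) = (1/2) x^T Q x + c^T x + lambda^T (A x - b)
Stationarity (grad_x L = 0): Q x + c + A^T lambda = 0.
Primal feasibility: A x = b.

This gives the KKT block system:
  [ Q   A^T ] [ x     ]   [-c ]
  [ A    0  ] [ lambda ] = [ b ]

Solving the linear system:
  x*      = (-0.5439, -0.2573, -0.728)
  lambda* = (-2.6444)
  f(x*)   = 1.387

x* = (-0.5439, -0.2573, -0.728), lambda* = (-2.6444)


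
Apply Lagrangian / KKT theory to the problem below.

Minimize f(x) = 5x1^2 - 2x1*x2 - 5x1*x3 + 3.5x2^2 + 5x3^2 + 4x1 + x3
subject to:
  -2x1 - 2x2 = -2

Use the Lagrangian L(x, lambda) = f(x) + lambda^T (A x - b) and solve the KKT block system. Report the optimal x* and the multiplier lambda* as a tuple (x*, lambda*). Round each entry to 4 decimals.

Form the Lagrangian:
  L(x, lambda) = (1/2) x^T Q x + c^T x + lambda^T (A x - b)
Stationarity (grad_x L = 0): Q x + c + A^T lambda = 0.
Primal feasibility: A x = b.

This gives the KKT block system:
  [ Q   A^T ] [ x     ]   [-c ]
  [ A    0  ] [ lambda ] = [ b ]

Solving the linear system:
  x*      = (0.2432, 0.7568, 0.0216)
  lambda* = (2.4054)
  f(x*)   = 2.9027

x* = (0.2432, 0.7568, 0.0216), lambda* = (2.4054)


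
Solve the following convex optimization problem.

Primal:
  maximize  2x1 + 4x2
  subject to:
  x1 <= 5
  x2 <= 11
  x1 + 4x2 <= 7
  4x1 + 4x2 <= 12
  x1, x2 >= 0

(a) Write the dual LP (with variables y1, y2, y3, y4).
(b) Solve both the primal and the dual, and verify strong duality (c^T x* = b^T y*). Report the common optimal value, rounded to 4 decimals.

The standard primal-dual pair for 'max c^T x s.t. A x <= b, x >= 0' is:
  Dual:  min b^T y  s.t.  A^T y >= c,  y >= 0.

So the dual LP is:
  minimize  5y1 + 11y2 + 7y3 + 12y4
  subject to:
    y1 + y3 + 4y4 >= 2
    y2 + 4y3 + 4y4 >= 4
    y1, y2, y3, y4 >= 0

Solving the primal: x* = (1.6667, 1.3333).
  primal value c^T x* = 8.6667.
Solving the dual: y* = (0, 0, 0.6667, 0.3333).
  dual value b^T y* = 8.6667.
Strong duality: c^T x* = b^T y*. Confirmed.

8.6667


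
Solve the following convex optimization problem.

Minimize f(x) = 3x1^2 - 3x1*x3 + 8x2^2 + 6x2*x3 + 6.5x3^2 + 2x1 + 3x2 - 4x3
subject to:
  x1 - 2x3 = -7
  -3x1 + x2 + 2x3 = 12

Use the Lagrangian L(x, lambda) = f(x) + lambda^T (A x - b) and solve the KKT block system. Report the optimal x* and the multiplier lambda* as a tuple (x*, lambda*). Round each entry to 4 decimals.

Form the Lagrangian:
  L(x, lambda) = (1/2) x^T Q x + c^T x + lambda^T (A x - b)
Stationarity (grad_x L = 0): Q x + c + A^T lambda = 0.
Primal feasibility: A x = b.

This gives the KKT block system:
  [ Q   A^T ] [ x     ]   [-c ]
  [ A    0  ] [ lambda ] = [ b ]

Solving the linear system:
  x*      = (-2.8602, -0.7204, 2.0699)
  lambda* = (9.69, -3.8936)
  f(x*)   = 49.196

x* = (-2.8602, -0.7204, 2.0699), lambda* = (9.69, -3.8936)


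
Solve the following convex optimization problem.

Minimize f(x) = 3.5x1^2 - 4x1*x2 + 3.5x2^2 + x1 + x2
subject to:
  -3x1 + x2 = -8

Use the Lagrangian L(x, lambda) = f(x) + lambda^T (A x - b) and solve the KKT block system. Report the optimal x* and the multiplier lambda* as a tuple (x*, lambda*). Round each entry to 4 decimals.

Form the Lagrangian:
  L(x, lambda) = (1/2) x^T Q x + c^T x + lambda^T (A x - b)
Stationarity (grad_x L = 0): Q x + c + A^T lambda = 0.
Primal feasibility: A x = b.

This gives the KKT block system:
  [ Q   A^T ] [ x     ]   [-c ]
  [ A    0  ] [ lambda ] = [ b ]

Solving the linear system:
  x*      = (2.8696, 0.6087)
  lambda* = (6.2174)
  f(x*)   = 26.6087

x* = (2.8696, 0.6087), lambda* = (6.2174)


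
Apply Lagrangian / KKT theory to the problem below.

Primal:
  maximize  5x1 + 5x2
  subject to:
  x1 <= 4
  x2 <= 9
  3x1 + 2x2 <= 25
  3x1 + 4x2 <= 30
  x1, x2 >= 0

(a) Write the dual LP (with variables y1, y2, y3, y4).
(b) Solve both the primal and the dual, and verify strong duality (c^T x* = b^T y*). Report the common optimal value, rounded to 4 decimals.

The standard primal-dual pair for 'max c^T x s.t. A x <= b, x >= 0' is:
  Dual:  min b^T y  s.t.  A^T y >= c,  y >= 0.

So the dual LP is:
  minimize  4y1 + 9y2 + 25y3 + 30y4
  subject to:
    y1 + 3y3 + 3y4 >= 5
    y2 + 2y3 + 4y4 >= 5
    y1, y2, y3, y4 >= 0

Solving the primal: x* = (4, 4.5).
  primal value c^T x* = 42.5.
Solving the dual: y* = (1.25, 0, 0, 1.25).
  dual value b^T y* = 42.5.
Strong duality: c^T x* = b^T y*. Confirmed.

42.5


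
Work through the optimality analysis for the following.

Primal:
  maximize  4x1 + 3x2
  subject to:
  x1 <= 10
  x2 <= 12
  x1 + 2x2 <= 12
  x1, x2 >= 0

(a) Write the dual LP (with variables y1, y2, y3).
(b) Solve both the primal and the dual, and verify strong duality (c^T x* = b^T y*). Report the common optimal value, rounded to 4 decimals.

The standard primal-dual pair for 'max c^T x s.t. A x <= b, x >= 0' is:
  Dual:  min b^T y  s.t.  A^T y >= c,  y >= 0.

So the dual LP is:
  minimize  10y1 + 12y2 + 12y3
  subject to:
    y1 + y3 >= 4
    y2 + 2y3 >= 3
    y1, y2, y3 >= 0

Solving the primal: x* = (10, 1).
  primal value c^T x* = 43.
Solving the dual: y* = (2.5, 0, 1.5).
  dual value b^T y* = 43.
Strong duality: c^T x* = b^T y*. Confirmed.

43


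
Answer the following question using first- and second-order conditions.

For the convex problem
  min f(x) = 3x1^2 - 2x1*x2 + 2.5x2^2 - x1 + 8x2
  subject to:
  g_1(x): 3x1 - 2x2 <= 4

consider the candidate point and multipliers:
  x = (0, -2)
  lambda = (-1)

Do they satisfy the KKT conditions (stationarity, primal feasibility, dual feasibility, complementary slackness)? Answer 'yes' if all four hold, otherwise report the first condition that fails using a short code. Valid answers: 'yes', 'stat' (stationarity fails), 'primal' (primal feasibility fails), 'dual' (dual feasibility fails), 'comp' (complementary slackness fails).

Gradient of f: grad f(x) = Q x + c = (3, -2)
Constraint values g_i(x) = a_i^T x - b_i:
  g_1((0, -2)) = 0
Stationarity residual: grad f(x) + sum_i lambda_i a_i = (0, 0)
  -> stationarity OK
Primal feasibility (all g_i <= 0): OK
Dual feasibility (all lambda_i >= 0): FAILS
Complementary slackness (lambda_i * g_i(x) = 0 for all i): OK

Verdict: the first failing condition is dual_feasibility -> dual.

dual


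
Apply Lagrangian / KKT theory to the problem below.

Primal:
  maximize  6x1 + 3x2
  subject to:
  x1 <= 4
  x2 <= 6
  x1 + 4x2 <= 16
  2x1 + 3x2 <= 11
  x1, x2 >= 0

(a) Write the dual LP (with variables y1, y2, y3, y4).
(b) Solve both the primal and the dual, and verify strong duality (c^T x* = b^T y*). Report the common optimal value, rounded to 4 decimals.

The standard primal-dual pair for 'max c^T x s.t. A x <= b, x >= 0' is:
  Dual:  min b^T y  s.t.  A^T y >= c,  y >= 0.

So the dual LP is:
  minimize  4y1 + 6y2 + 16y3 + 11y4
  subject to:
    y1 + y3 + 2y4 >= 6
    y2 + 4y3 + 3y4 >= 3
    y1, y2, y3, y4 >= 0

Solving the primal: x* = (4, 1).
  primal value c^T x* = 27.
Solving the dual: y* = (4, 0, 0, 1).
  dual value b^T y* = 27.
Strong duality: c^T x* = b^T y*. Confirmed.

27


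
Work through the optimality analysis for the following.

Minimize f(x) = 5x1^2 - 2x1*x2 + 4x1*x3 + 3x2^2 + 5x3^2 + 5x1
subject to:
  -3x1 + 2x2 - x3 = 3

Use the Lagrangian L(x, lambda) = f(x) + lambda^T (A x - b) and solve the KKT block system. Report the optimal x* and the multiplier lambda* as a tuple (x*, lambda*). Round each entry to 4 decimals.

Form the Lagrangian:
  L(x, lambda) = (1/2) x^T Q x + c^T x + lambda^T (A x - b)
Stationarity (grad_x L = 0): Q x + c + A^T lambda = 0.
Primal feasibility: A x = b.

This gives the KKT block system:
  [ Q   A^T ] [ x     ]   [-c ]
  [ A    0  ] [ lambda ] = [ b ]

Solving the linear system:
  x*      = (-0.9966, 0.1345, 0.2586)
  lambda* = (-1.4)
  f(x*)   = -0.3914

x* = (-0.9966, 0.1345, 0.2586), lambda* = (-1.4)


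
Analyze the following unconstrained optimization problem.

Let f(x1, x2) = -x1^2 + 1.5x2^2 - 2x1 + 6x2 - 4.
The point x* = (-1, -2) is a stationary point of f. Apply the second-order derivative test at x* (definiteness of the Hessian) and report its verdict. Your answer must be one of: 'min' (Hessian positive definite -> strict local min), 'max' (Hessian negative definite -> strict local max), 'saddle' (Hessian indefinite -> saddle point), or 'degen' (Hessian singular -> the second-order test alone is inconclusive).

Compute the Hessian H = grad^2 f:
  H = [[-2, 0], [0, 3]]
Verify stationarity: grad f(x*) = H x* + g = (0, 0).
Eigenvalues of H: -2, 3.
Eigenvalues have mixed signs, so H is indefinite -> x* is a saddle point.

saddle


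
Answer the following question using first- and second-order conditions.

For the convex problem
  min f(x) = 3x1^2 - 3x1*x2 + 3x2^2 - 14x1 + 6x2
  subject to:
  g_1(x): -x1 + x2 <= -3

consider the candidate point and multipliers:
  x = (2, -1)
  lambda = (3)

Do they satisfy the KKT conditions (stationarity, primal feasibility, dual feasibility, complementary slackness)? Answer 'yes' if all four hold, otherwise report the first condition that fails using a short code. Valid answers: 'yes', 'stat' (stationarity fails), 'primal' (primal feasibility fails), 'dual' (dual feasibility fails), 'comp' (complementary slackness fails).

Gradient of f: grad f(x) = Q x + c = (1, -6)
Constraint values g_i(x) = a_i^T x - b_i:
  g_1((2, -1)) = 0
Stationarity residual: grad f(x) + sum_i lambda_i a_i = (-2, -3)
  -> stationarity FAILS
Primal feasibility (all g_i <= 0): OK
Dual feasibility (all lambda_i >= 0): OK
Complementary slackness (lambda_i * g_i(x) = 0 for all i): OK

Verdict: the first failing condition is stationarity -> stat.

stat


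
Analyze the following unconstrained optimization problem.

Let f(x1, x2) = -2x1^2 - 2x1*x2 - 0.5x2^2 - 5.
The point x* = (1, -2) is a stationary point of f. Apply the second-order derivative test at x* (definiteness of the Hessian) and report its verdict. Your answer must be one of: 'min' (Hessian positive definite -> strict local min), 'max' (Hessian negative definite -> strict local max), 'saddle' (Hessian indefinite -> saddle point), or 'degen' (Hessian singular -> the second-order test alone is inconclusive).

Compute the Hessian H = grad^2 f:
  H = [[-4, -2], [-2, -1]]
Verify stationarity: grad f(x*) = H x* + g = (0, 0).
Eigenvalues of H: -5, 0.
H has a zero eigenvalue (singular; negative semidefinite but not definite), so H is neither positive definite, negative definite, nor indefinite. The second-order test alone is inconclusive -> degen.
(Indeed, f is constant along the null direction of H through x*, so x* is not a strict local extremum.)

degen


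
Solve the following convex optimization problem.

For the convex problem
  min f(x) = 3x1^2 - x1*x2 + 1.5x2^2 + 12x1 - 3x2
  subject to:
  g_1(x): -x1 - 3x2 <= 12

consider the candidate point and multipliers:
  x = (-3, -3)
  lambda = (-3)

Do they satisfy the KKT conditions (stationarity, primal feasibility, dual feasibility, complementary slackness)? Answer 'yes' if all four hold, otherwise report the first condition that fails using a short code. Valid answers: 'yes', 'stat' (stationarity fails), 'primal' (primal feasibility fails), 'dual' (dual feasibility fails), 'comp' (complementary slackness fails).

Gradient of f: grad f(x) = Q x + c = (-3, -9)
Constraint values g_i(x) = a_i^T x - b_i:
  g_1((-3, -3)) = 0
Stationarity residual: grad f(x) + sum_i lambda_i a_i = (0, 0)
  -> stationarity OK
Primal feasibility (all g_i <= 0): OK
Dual feasibility (all lambda_i >= 0): FAILS
Complementary slackness (lambda_i * g_i(x) = 0 for all i): OK

Verdict: the first failing condition is dual_feasibility -> dual.

dual


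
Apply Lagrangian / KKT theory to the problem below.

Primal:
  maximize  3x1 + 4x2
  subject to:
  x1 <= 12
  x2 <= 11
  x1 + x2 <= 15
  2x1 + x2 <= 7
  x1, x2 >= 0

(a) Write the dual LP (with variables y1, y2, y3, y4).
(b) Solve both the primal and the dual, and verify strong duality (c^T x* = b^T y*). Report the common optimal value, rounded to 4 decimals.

The standard primal-dual pair for 'max c^T x s.t. A x <= b, x >= 0' is:
  Dual:  min b^T y  s.t.  A^T y >= c,  y >= 0.

So the dual LP is:
  minimize  12y1 + 11y2 + 15y3 + 7y4
  subject to:
    y1 + y3 + 2y4 >= 3
    y2 + y3 + y4 >= 4
    y1, y2, y3, y4 >= 0

Solving the primal: x* = (0, 7).
  primal value c^T x* = 28.
Solving the dual: y* = (0, 0, 0, 4).
  dual value b^T y* = 28.
Strong duality: c^T x* = b^T y*. Confirmed.

28


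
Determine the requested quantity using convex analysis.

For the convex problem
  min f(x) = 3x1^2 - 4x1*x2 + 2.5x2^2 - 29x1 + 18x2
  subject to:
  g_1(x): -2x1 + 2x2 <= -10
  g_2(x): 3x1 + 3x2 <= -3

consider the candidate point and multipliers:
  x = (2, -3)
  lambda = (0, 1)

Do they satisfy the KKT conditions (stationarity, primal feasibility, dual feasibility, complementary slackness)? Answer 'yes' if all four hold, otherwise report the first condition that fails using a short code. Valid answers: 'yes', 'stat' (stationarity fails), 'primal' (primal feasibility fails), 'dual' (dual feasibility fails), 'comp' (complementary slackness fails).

Gradient of f: grad f(x) = Q x + c = (-5, -5)
Constraint values g_i(x) = a_i^T x - b_i:
  g_1((2, -3)) = 0
  g_2((2, -3)) = 0
Stationarity residual: grad f(x) + sum_i lambda_i a_i = (-2, -2)
  -> stationarity FAILS
Primal feasibility (all g_i <= 0): OK
Dual feasibility (all lambda_i >= 0): OK
Complementary slackness (lambda_i * g_i(x) = 0 for all i): OK

Verdict: the first failing condition is stationarity -> stat.

stat


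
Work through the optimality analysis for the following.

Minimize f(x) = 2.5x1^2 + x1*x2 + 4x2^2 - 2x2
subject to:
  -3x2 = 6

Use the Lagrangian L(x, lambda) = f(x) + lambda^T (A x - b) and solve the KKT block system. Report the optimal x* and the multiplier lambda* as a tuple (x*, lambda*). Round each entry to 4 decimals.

Form the Lagrangian:
  L(x, lambda) = (1/2) x^T Q x + c^T x + lambda^T (A x - b)
Stationarity (grad_x L = 0): Q x + c + A^T lambda = 0.
Primal feasibility: A x = b.

This gives the KKT block system:
  [ Q   A^T ] [ x     ]   [-c ]
  [ A    0  ] [ lambda ] = [ b ]

Solving the linear system:
  x*      = (0.4, -2)
  lambda* = (-5.8667)
  f(x*)   = 19.6

x* = (0.4, -2), lambda* = (-5.8667)


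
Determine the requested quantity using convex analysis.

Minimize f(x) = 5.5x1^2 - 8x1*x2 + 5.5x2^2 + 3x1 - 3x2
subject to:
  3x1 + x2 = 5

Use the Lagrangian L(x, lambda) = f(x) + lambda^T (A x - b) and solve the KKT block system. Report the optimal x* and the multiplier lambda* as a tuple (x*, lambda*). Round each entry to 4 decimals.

Form the Lagrangian:
  L(x, lambda) = (1/2) x^T Q x + c^T x + lambda^T (A x - b)
Stationarity (grad_x L = 0): Q x + c + A^T lambda = 0.
Primal feasibility: A x = b.

This gives the KKT block system:
  [ Q   A^T ] [ x     ]   [-c ]
  [ A    0  ] [ lambda ] = [ b ]

Solving the linear system:
  x*      = (1.2215, 1.3354)
  lambda* = (-1.9177)
  f(x*)   = 4.6234

x* = (1.2215, 1.3354), lambda* = (-1.9177)


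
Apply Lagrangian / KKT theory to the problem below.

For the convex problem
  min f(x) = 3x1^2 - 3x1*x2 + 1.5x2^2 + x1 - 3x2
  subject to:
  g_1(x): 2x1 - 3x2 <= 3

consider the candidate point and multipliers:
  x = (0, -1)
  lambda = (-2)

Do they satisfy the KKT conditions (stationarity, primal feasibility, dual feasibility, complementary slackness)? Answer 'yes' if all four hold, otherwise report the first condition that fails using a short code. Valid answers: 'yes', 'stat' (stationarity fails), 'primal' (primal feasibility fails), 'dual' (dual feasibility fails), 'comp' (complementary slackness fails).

Gradient of f: grad f(x) = Q x + c = (4, -6)
Constraint values g_i(x) = a_i^T x - b_i:
  g_1((0, -1)) = 0
Stationarity residual: grad f(x) + sum_i lambda_i a_i = (0, 0)
  -> stationarity OK
Primal feasibility (all g_i <= 0): OK
Dual feasibility (all lambda_i >= 0): FAILS
Complementary slackness (lambda_i * g_i(x) = 0 for all i): OK

Verdict: the first failing condition is dual_feasibility -> dual.

dual


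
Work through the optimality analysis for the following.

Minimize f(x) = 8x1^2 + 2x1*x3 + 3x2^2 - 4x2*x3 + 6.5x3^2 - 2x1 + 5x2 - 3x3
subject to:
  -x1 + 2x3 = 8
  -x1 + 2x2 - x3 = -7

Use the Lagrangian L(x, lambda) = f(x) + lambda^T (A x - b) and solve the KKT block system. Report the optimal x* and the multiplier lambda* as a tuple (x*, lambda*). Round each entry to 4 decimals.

Form the Lagrangian:
  L(x, lambda) = (1/2) x^T Q x + c^T x + lambda^T (A x - b)
Stationarity (grad_x L = 0): Q x + c + A^T lambda = 0.
Primal feasibility: A x = b.

This gives the KKT block system:
  [ Q   A^T ] [ x     ]   [-c ]
  [ A    0  ] [ lambda ] = [ b ]

Solving the linear system:
  x*      = (-0.8555, -2.1416, 3.5723)
  lambda* = (-19.6127, 11.0694)
  f(x*)   = 107.3367

x* = (-0.8555, -2.1416, 3.5723), lambda* = (-19.6127, 11.0694)


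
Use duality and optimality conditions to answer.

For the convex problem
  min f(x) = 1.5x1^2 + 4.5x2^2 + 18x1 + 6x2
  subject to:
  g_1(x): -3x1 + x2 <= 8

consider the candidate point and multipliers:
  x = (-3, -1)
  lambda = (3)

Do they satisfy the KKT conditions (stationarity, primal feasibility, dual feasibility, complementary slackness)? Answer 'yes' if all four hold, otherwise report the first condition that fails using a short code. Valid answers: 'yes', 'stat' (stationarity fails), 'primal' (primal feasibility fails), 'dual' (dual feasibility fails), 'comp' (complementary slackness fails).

Gradient of f: grad f(x) = Q x + c = (9, -3)
Constraint values g_i(x) = a_i^T x - b_i:
  g_1((-3, -1)) = 0
Stationarity residual: grad f(x) + sum_i lambda_i a_i = (0, 0)
  -> stationarity OK
Primal feasibility (all g_i <= 0): OK
Dual feasibility (all lambda_i >= 0): OK
Complementary slackness (lambda_i * g_i(x) = 0 for all i): OK

Verdict: yes, KKT holds.

yes


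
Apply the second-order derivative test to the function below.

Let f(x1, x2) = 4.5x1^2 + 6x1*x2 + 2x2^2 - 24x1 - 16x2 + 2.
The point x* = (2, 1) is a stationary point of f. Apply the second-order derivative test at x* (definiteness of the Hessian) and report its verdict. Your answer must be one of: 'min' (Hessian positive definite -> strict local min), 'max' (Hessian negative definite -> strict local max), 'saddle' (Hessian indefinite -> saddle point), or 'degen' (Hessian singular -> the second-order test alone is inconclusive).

Compute the Hessian H = grad^2 f:
  H = [[9, 6], [6, 4]]
Verify stationarity: grad f(x*) = H x* + g = (0, 0).
Eigenvalues of H: 0, 13.
H has a zero eigenvalue (singular; positive semidefinite but not definite), so H is neither positive definite, negative definite, nor indefinite. The second-order test alone is inconclusive -> degen.
(Indeed, f is constant along the null direction of H through x*, so x* is not a strict local extremum.)

degen


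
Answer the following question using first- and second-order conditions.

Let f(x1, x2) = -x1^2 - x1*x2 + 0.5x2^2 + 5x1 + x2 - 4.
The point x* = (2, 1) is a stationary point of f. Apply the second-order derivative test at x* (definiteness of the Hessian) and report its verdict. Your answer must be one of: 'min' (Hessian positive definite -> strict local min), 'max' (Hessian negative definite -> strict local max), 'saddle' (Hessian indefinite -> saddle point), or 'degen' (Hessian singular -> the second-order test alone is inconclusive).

Compute the Hessian H = grad^2 f:
  H = [[-2, -1], [-1, 1]]
Verify stationarity: grad f(x*) = H x* + g = (0, 0).
Eigenvalues of H: -2.3028, 1.3028.
Eigenvalues have mixed signs, so H is indefinite -> x* is a saddle point.

saddle
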